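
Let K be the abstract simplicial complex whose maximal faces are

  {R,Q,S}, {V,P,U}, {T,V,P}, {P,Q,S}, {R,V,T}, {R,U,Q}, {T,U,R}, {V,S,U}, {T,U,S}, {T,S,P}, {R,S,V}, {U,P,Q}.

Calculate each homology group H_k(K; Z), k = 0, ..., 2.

H_0 = Z,  H_1 = Z/2,  H_2 = 0.

Order the vertices as P < Q < R < S < T < U < V. Listing each simplex with vertices in this order, K has dimension 2 with simplices:

  0-simplices (7): P, Q, R, S, T, U, V
  1-simplices (18): PQ, PS, PT, PU, PV, QR, QS, QU, RS, RT, RU, RV, ST, SU, SV, TU, TV, UV
  2-simplices (12): PQS, PQU, PST, PTV, PUV, QRS, QRU, RSV, RTU, RTV, STU, SUV

so the chain groups are C_0 ≅ Z^7, C_1 ≅ Z^18, C_2 ≅ Z^12.

The boundary map ∂_1: C_1 → C_0 is given by ∂[p,q] = [q] − [p].
This gives a 7×18 integer matrix of rank 6; reducing to Smith normal form yields diagonal entries (1,1,1,1,1,1).

Boundary ∂_2: C_2 → C_1 maps a triangle to the signed sum of its edges. For instance
  ∂PQU = QU − PU + PQ,
  ∂PQS = QS − PS + PQ.
The 18×12 boundary matrix has rank 12 and Smith normal form diag(1,1,1,1,1,1,1,1,1,1,1,2).

Computing H_k = (kernel of ∂_k) / (image of ∂_{k+1}):

  H_0: rank C_0 − rank ∂_1 = 7 − 6 = 1, and the invariant factors of ∂_1 are all 1, so H_0 = Z.
  H_1: rank ker ∂_1 − rank ∂_2 = (18 − 6) − 12 = 0, and ∂_2 has invariant factor 2 > 1, so H_1 = Z/2.
  H_2: rank ker ∂_2 − rank ∂_3 = (12 − 12) − 0 = 0, and there is no ∂_3, so H_2 = 0.

As a check, the Euler characteristic is 7 − 18 + 12 = 1, which agrees with 1 − 0 + 0 = 1.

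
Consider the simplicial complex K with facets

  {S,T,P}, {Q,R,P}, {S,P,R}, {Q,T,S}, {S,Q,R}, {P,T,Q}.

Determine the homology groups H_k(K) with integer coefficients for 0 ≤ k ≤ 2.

H_0 = Z,  H_1 = 0,  H_2 = Z.

Fix the vertex order P < Q < R < S < T and write every simplex with vertices in increasing order. Then dim K = 2 and the simplices of K are:

  0-simplices (5): P, Q, R, S, T
  1-simplices (9): PQ, PR, PS, PT, QR, QS, QT, RS, ST
  2-simplices (6): PQR, PQT, PRS, PST, QRS, QST

so the chain groups are C_0 ≅ Z^5, C_1 ≅ Z^9, C_2 ≅ Z^6.

Boundary ∂_1: C_1 → C_0 sends each edge [p,q] (with p < q) to q − p. For instance
  ∂PT = T − P.
The 5×9 boundary matrix has rank 4 and Smith normal form diag(1,1,1,1).

∂_2: C_2 → C_1 maps a triangle to the signed sum of its edges. For instance
  ∂QRS = RS − QS + QR,
  ∂PST = ST − PT + PS.
The resulting 9×6 matrix has rank 5, and its Smith normal form has invariant factors (1,1,1,1,1).

From H_k ≅ ker(∂_k) / im(∂_{k+1}) we obtain:

  H_0: rank C_0 − rank ∂_1 = 5 − 4 = 1, and the invariant factors of ∂_1 are all 1, so H_0 ≅ Z.
  H_1: rank ker ∂_1 − rank ∂_2 = (9 − 4) − 5 = 0, and the invariant factors of ∂_2 are all 1, so H_1 ≅ 0.
  H_2: rank ker ∂_2 − rank ∂_3 = (6 − 5) − 0 = 1, and there is no ∂_3, so H_2 ≅ Z.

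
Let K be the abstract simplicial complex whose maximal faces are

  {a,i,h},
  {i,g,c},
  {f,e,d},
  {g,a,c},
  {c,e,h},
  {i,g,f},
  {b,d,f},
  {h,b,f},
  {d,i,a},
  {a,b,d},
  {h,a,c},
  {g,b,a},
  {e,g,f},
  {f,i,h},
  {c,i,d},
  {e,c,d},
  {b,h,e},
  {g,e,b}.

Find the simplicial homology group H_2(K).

H_2 ≅ 0.

K has 9 vertices, 27 edges, 18 triangles.
rank ∂_2 = 18, rank ∂_3 = 0 ⇒ b_2 = 18 − 18 − 0 = 0. So H_2 = 0.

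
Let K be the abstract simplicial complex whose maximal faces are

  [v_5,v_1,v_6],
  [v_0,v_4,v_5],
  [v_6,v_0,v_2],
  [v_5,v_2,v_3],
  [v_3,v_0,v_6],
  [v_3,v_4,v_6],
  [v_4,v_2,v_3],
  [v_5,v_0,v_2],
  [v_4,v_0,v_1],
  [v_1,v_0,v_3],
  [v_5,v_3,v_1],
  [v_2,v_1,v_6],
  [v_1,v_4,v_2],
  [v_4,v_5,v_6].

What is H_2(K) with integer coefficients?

H_2 ≅ Z.

We work with the vertex ordering v_0 < v_1 < v_2 < v_3 < v_4 < v_5 < v_6. The simplices of K, each written with vertices in increasing order, are:

  0-simplices (7): [v_0], [v_1], [v_2], [v_3], [v_4], [v_5], [v_6]
  1-simplices (21): (21 of them)
  2-simplices (14): (14 of them)

giving chain groups C_0 ≅ Z^7, C_1 ≅ Z^21, C_2 ≅ Z^14.

∂_1: C_1 → C_0 sends each edge [p,q] (with p < q) to q − p. For instance
  ∂[v_2,v_3] = [v_3] − [v_2].
As a 7×21 matrix over Z this has rank 6, with invariant factors (1,1,1,1,1,1).

∂_2: C_2 → C_1 maps a triangle to the signed sum of its edges. For instance
  ∂[v_0,v_1,v_4] = [v_1,v_4] − [v_0,v_4] + [v_0,v_1],
  ∂[v_0,v_3,v_6] = [v_3,v_6] − [v_0,v_6] + [v_0,v_3].
This gives a 21×14 integer matrix of rank 13; reducing to Smith normal form yields diagonal entries (1,1,1,1,1,1,1,1,1,1,1,1,1).

Reading off H_k = ker ∂_k / im ∂_{k+1}:

  H_2: rank ker ∂_2 − rank ∂_3 = (14 − 13) − 0 = 1, and there is no ∂_3, so H_2 = Z.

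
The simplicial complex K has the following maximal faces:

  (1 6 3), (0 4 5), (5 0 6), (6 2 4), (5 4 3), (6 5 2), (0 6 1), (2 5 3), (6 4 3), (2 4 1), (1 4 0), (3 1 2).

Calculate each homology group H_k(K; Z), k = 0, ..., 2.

Order the vertices as 0 < 1 < 2 < 3 < 4 < 5 < 6. Listing each simplex with vertices in this order, K has dimension 2 with simplices:

  0-simplices (7): [0], [1], [2], [3], [4], [5], [6]
  1-simplices (18): [0,1], [0,4], [0,5], [0,6], [1,2], [1,3], [1,4], [1,6], [2,3], [2,4], [2,5], [2,6], [3,4], [3,5], [3,6], [4,5], [4,6], [5,6]
  2-simplices (12): [0,1,4], [0,1,6], [0,4,5], [0,5,6], [1,2,3], [1,2,4], [1,3,6], [2,3,5], [2,4,6], [2,5,6], [3,4,5], [3,4,6]

giving chain groups C_0 ≅ Z^7, C_1 ≅ Z^18, C_2 ≅ Z^12.

The boundary map ∂_1: C_1 → C_0 sends each edge [p,q] (with p < q) to q − p. For instance
  ∂[2,4] = [4] − [2].
The resulting 7×18 matrix has rank 6, and its Smith normal form has invariant factors (1,1,1,1,1,1).

Boundary ∂_2: C_2 → C_1 maps a triangle to the signed sum of its edges. For instance
  ∂[0,1,4] = [1,4] − [0,4] + [0,1],
  ∂[2,4,6] = [4,6] − [2,6] + [2,4].
As a 18×12 matrix over Z this has rank 12, with invariant factors (1,1,1,1,1,1,1,1,1,1,1,2).

Now H_k = ker ∂_k / im ∂_{k+1}, so:

  H_0: rank C_0 − rank ∂_1 = 7 − 6 = 1, and the invariant factors of ∂_1 are all 1, so H_0 = Z.
  H_1: rank ker ∂_1 − rank ∂_2 = (18 − 6) − 12 = 0, and ∂_2 has invariant factor 2 > 1, so H_1 = Z/2Z.
  H_2: rank ker ∂_2 − rank ∂_3 = (12 − 12) − 0 = 0, and there is no ∂_3, so H_2 = 0.

As a check, the Euler characteristic is 7 − 18 + 12 = 1, which agrees with 1 − 0 + 0 = 1.
(K is a triangulation of the real projective plane RP^2.)

H_0 = Z,  H_1 = Z/2Z,  H_2 = 0.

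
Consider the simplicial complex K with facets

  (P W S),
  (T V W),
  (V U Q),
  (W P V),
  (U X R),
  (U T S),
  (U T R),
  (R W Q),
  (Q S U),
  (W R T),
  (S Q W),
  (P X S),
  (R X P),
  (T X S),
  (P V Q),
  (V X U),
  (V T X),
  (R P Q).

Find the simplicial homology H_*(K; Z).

H_0 = Z,  H_1 = Z ⊕ Z_2,  H_2 = 0.

Take the total order P < Q < R < S < T < U < V < W < X on the vertex set. Then K (dimension 2) consists of the simplices:

  0-simplices (9): P, Q, R, S, T, U, V, W, X
  1-simplices (27): PQ, PR, PS, PV, PW, PX, QR, QS, QU, QV, QW, RT, RU, RW, RX, ST, SU, SW, SX, TU, TV, TW, TX, UV, UX, VW, VX
  2-simplices (18): PQR, PQV, PRX, PSW, PSX, PVW, QRW, QSU, QSW, QUV, RTU, RTW, RUX, STU, STX, TVW, TVX, UVX

Hence C_0 ≅ Z^9, C_1 ≅ Z^27, C_2 ≅ Z^18.

∂_1: C_1 → C_0 maps an edge to its endpoints' difference, ∂[p,q] = q − p.
The resulting 9×27 matrix has rank 8, and its Smith normal form has invariant factors (1,1,1,1,1,1,1,1).

∂_2: C_2 → C_1 sends each 2-simplex [p,q,r] to [q,r] − [p,r] + [p,q]. For instance
  ∂QSU = SU − QU + QS,
  ∂STX = TX − SX + ST.
This gives a 27×18 integer matrix of rank 18; reducing to Smith normal form yields diagonal entries (1,1,1,1,1,1,1,1,1,1,1,1,1,1,1,1,1,2).

Reading off H_k = ker ∂_k / im ∂_{k+1}:

  H_0: rank C_0 − rank ∂_1 = 9 − 8 = 1, and the invariant factors of ∂_1 are all 1, so H_0 ≅ Z.
  H_1: rank ker ∂_1 − rank ∂_2 = (27 − 8) − 18 = 1, and ∂_2 has invariant factor 2 > 1, so H_1 ≅ Z ⊕ Z_2.
  H_2: rank ker ∂_2 − rank ∂_3 = (18 − 18) − 0 = 0, and there is no ∂_3, so H_2 ≅ 0.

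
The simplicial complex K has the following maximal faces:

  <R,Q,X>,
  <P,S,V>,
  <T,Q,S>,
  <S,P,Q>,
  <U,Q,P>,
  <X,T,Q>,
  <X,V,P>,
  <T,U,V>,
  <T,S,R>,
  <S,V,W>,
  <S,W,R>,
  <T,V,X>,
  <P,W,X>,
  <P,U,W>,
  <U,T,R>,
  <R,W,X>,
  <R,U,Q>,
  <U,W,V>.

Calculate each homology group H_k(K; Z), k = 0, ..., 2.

K has 9 vertices, 27 edges, 18 triangles.
rank ∂_0 = 0, rank ∂_1 = 8 ⇒ b_0 = 9 − 0 − 8 = 1; all invariant factors of ∂_1 are 1 so no torsion. So H_0 = Z.
rank ∂_1 = 8, rank ∂_2 = 18 ⇒ b_1 = 27 − 8 − 18 = 1; ∂_2 has invariant factor(s) [2] giving torsion. So H_1 = Z ⊕ Z/2.
rank ∂_2 = 18, rank ∂_3 = 0 ⇒ b_2 = 18 − 18 − 0 = 0. So H_2 = 0.

H_0 ≅ Z,  H_1 ≅ Z ⊕ Z/2,  H_2 = 0.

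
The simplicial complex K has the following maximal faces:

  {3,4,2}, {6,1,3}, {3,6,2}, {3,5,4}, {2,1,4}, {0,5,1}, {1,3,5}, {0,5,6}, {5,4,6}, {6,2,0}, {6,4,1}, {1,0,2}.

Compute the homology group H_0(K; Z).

Fix the vertex order 0 < 1 < 2 < 3 < 4 < 5 < 6 and write every simplex with vertices in increasing order. Then dim K = 2 and the simplices of K are:

  0-simplices (7): [0], [1], [2], [3], [4], [5], [6]
  1-simplices (18): [0,1], [0,2], [0,5], [0,6], [1,2], [1,3], [1,4], [1,5], [1,6], [2,3], [2,4], [2,6], [3,4], [3,5], [3,6], [4,5], [4,6], [5,6]
  2-simplices (12): [0,1,2], [0,1,5], [0,2,6], [0,5,6], [1,2,4], [1,3,5], [1,3,6], [1,4,6], [2,3,4], [2,3,6], [3,4,5], [4,5,6]

so the chain groups are C_0 ≅ Z^7, C_1 ≅ Z^18, C_2 ≅ Z^12.

The boundary map ∂_1: C_1 → C_0 is given by ∂[p,q] = [q] − [p]. For instance
  ∂[4,5] = [5] − [4].
The resulting 7×18 matrix has rank 6, and its Smith normal form has invariant factors (1,1,1,1,1,1).

Boundary ∂_2: C_2 → C_1 sends each 2-simplex [p,q,r] to [q,r] − [p,r] + [p,q]. For instance
  ∂[2,3,6] = [3,6] − [2,6] + [2,3],
  ∂[3,4,5] = [4,5] − [3,5] + [3,4].
This gives a 18×12 integer matrix of rank 12; reducing to Smith normal form yields diagonal entries (1,1,1,1,1,1,1,1,1,1,1,2).

From H_k ≅ ker(∂_k) / im(∂_{k+1}) we obtain:

  H_0: rank C_0 − rank ∂_1 = 7 − 6 = 1, and the invariant factors of ∂_1 are all 1, so H_0 = Z.

(K is a triangulation of the real projective plane RP^2.)

H_0 ≅ Z.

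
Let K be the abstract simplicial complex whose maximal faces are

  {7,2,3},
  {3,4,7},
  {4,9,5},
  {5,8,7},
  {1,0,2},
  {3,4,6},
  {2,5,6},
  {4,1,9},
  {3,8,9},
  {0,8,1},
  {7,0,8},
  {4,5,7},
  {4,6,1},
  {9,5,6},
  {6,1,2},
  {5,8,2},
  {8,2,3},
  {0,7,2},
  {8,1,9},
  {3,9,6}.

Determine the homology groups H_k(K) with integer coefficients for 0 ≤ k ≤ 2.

Order the vertices as 0 < 1 < 2 < 3 < 4 < 5 < 6 < 7 < 8 < 9. Listing each simplex with vertices in this order, K has dimension 2 with simplices:

  0-simplices (10): [0], [1], [2], [3], [4], [5], [6], [7], [8], [9]
  1-simplices (30): (30 of them)
  2-simplices (20): (20 of them)

Hence C_0 ≅ Z^10, C_1 ≅ Z^30, C_2 ≅ Z^20.

Boundary ∂_1: C_1 → C_0 maps an edge to its endpoints' difference, ∂[p,q] = q − p. For instance
  ∂[1,6] = [6] − [1].
The resulting 10×30 matrix has rank 9, and its Smith normal form has invariant factors (1,1,1,1,1,1,1,1,1).

The boundary map ∂_2: C_2 → C_1 sends each 2-simplex [p,q,r] to [q,r] − [p,r] + [p,q]. For instance
  ∂[4,5,9] = [5,9] − [4,9] + [4,5],
  ∂[0,2,7] = [2,7] − [0,7] + [0,2].
The resulting 30×20 matrix has rank 20, and its Smith normal form has invariant factors (1,1,1,1,1,1,1,1,1,1,1,1,1,1,1,1,1,1,1,2).

Computing H_k = (kernel of ∂_k) / (image of ∂_{k+1}):

  H_0: rank C_0 − rank ∂_1 = 10 − 9 = 1, and the invariant factors of ∂_1 are all 1, so H_0 = Z.
  H_1: rank ker ∂_1 − rank ∂_2 = (30 − 9) − 20 = 1, and ∂_2 has invariant factor 2 > 1, so H_1 = Z ⊕ Z/2Z.
  H_2: rank ker ∂_2 − rank ∂_3 = (20 − 20) − 0 = 0, and there is no ∂_3, so H_2 = 0.

As a check, the Euler characteristic is 10 − 30 + 20 = 0, which agrees with 1 − 1 + 0 = 0.

H_0 = Z,  H_1 = Z ⊕ Z/2Z,  H_2 = 0.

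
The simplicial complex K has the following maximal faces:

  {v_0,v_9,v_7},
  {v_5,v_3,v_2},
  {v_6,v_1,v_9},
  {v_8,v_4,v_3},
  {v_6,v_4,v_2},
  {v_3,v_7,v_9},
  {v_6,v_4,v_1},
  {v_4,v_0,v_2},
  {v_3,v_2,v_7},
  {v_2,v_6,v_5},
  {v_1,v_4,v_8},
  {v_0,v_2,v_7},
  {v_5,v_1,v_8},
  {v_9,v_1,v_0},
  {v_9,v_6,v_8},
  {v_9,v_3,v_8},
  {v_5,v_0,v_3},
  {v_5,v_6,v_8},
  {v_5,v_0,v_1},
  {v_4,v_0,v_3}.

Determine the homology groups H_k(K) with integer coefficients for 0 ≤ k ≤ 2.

H_0 = Z,  H_1 = Z ⊕ Z_2,  H_2 = 0.

Take the total order v_0 < v_1 < v_2 < v_3 < v_4 < v_5 < v_6 < v_7 < v_8 < v_9 on the vertex set. Then K (dimension 2) consists of the simplices:

  0-simplices (10): [v_0], [v_1], [v_2], [v_3], [v_4], [v_5], [v_6], [v_7], [v_8], [v_9]
  1-simplices (30): (30 of them)
  2-simplices (20): (20 of them)

giving chain groups C_0 ≅ Z^10, C_1 ≅ Z^30, C_2 ≅ Z^20.

∂_1: C_1 → C_0 is given by ∂[p,q] = [q] − [p].
The 10×30 boundary matrix has rank 9 and Smith normal form diag(1,1,1,1,1,1,1,1,1).

∂_2: C_2 → C_1 sends each 2-simplex [p,q,r] to [q,r] − [p,r] + [p,q]. For instance
  ∂[v_3,v_7,v_9] = [v_7,v_9] − [v_3,v_9] + [v_3,v_7],
  ∂[v_1,v_4,v_8] = [v_4,v_8] − [v_1,v_8] + [v_1,v_4].
As a 30×20 matrix over Z this has rank 20, with invariant factors (1,1,1,1,1,1,1,1,1,1,1,1,1,1,1,1,1,1,1,2).

From H_k ≅ ker(∂_k) / im(∂_{k+1}) we obtain:

  H_0: rank C_0 − rank ∂_1 = 10 − 9 = 1, and the invariant factors of ∂_1 are all 1, so H_0 = Z.
  H_1: rank ker ∂_1 − rank ∂_2 = (30 − 9) − 20 = 1, and ∂_2 has invariant factor 2 > 1, so H_1 = Z ⊕ Z_2.
  H_2: rank ker ∂_2 − rank ∂_3 = (20 − 20) − 0 = 0, and there is no ∂_3, so H_2 = 0.

As a check, the Euler characteristic is 10 − 30 + 20 = 0, which agrees with 1 − 1 + 0 = 0.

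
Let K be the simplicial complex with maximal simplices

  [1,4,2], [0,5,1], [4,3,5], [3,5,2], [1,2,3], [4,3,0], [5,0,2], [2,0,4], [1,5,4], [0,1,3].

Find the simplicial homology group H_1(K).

Fix the vertex order 0 < 1 < 2 < 3 < 4 < 5 and write every simplex with vertices in increasing order. Then dim K = 2 and the simplices of K are:

  0-simplices (6): [0], [1], [2], [3], [4], [5]
  1-simplices (15): [0,1], [0,2], [0,3], [0,4], [0,5], [1,2], [1,3], [1,4], [1,5], [2,3], [2,4], [2,5], [3,4], [3,5], [4,5]
  2-simplices (10): [0,1,3], [0,1,5], [0,2,4], [0,2,5], [0,3,4], [1,2,3], [1,2,4], [1,4,5], [2,3,5], [3,4,5]

giving chain groups C_0 ≅ Z^6, C_1 ≅ Z^15, C_2 ≅ Z^10.

Boundary ∂_1: C_1 → C_0 maps an edge to its endpoints' difference, ∂[p,q] = q − p. For instance
  ∂[3,4] = [4] − [3].
The 6×15 boundary matrix has rank 5 and Smith normal form diag(1,1,1,1,1).

Boundary ∂_2: C_2 → C_1 acts by ∂[p,q,r] = [q,r] − [p,r] + [p,q]. For instance
  ∂[0,1,3] = [1,3] − [0,3] + [0,1],
  ∂[1,2,3] = [2,3] − [1,3] + [1,2].
As a 15×10 matrix over Z this has rank 10, with invariant factors (1,1,1,1,1,1,1,1,1,2).

Computing H_k = (kernel of ∂_k) / (image of ∂_{k+1}):

  H_1: rank ker ∂_1 − rank ∂_2 = (15 − 5) − 10 = 0, and ∂_2 has invariant factor 2 > 1, so H_1 ≅ Z/2Z.

H_1 = Z/2Z.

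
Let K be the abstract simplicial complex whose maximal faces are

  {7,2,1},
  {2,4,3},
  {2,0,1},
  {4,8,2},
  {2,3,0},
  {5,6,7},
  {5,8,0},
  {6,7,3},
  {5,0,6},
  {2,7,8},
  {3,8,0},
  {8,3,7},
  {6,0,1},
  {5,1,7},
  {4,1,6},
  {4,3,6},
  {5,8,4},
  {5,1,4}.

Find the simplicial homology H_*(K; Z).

Fix the vertex order 0 < 1 < 2 < 3 < 4 < 5 < 6 < 7 < 8 and write every simplex with vertices in increasing order. Then dim K = 2 and the simplices of K are:

  0-simplices (9): [0], [1], [2], [3], [4], [5], [6], [7], [8]
  1-simplices (27): (27 of them)
  2-simplices (18): [0,1,2], [0,1,6], [0,2,3], [0,3,8], [0,5,6], [0,5,8], [1,2,7], [1,4,5], [1,4,6], [1,5,7], [2,3,4], [2,4,8], [2,7,8], [3,4,6], [3,6,7], [3,7,8], [4,5,8], [5,6,7]

Hence C_0 ≅ Z^9, C_1 ≅ Z^27, C_2 ≅ Z^18.

∂_1: C_1 → C_0 sends each edge [p,q] (with p < q) to q − p. For instance
  ∂[2,8] = [8] − [2].
The 9×27 boundary matrix has rank 8 and Smith normal form diag(1,1,1,1,1,1,1,1).

Boundary ∂_2: C_2 → C_1 acts by ∂[p,q,r] = [q,r] − [p,r] + [p,q]. For instance
  ∂[2,3,4] = [3,4] − [2,4] + [2,3],
  ∂[3,7,8] = [7,8] − [3,8] + [3,7].
As a 27×18 matrix over Z this has rank 18, with invariant factors (1,1,1,1,1,1,1,1,1,1,1,1,1,1,1,1,1,2).

From H_k ≅ ker(∂_k) / im(∂_{k+1}) we obtain:

  H_0: rank C_0 − rank ∂_1 = 9 − 8 = 1, and the invariant factors of ∂_1 are all 1, so H_0 ≅ Z.
  H_1: rank ker ∂_1 − rank ∂_2 = (27 − 8) − 18 = 1, and ∂_2 has invariant factor 2 > 1, so H_1 ≅ Z ⊕ Z/2.
  H_2: rank ker ∂_2 − rank ∂_3 = (18 − 18) − 0 = 0, and there is no ∂_3, so H_2 ≅ 0.

H_0 = Z,  H_1 = Z ⊕ Z/2,  H_2 = 0.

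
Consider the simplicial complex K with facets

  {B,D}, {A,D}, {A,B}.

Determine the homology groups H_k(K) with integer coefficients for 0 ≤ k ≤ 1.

Take the total order A < B < D on the vertex set. Then K (dimension 1) consists of the simplices:

  0-simplices (3): A, B, D
  1-simplices (3): AB, AD, BD

so the chain groups are C_0 ≅ Z^3, C_1 ≅ Z^3.

Boundary ∂_1: C_1 → C_0 sends each edge [p,q] (with p < q) to q − p. For instance
  ∂AD = D − A.
As a 3×3 matrix over Z this has rank 2, with invariant factors (1,1).

From H_k ≅ ker(∂_k) / im(∂_{k+1}) we obtain:

  H_0: rank C_0 − rank ∂_1 = 3 − 2 = 1, and the invariant factors of ∂_1 are all 1, so H_0 = Z.
  H_1: rank ker ∂_1 − rank ∂_2 = (3 − 2) − 0 = 1, and there is no ∂_2, so H_1 = Z.

As a check, the Euler characteristic is 3 − 3 = 0, which agrees with 1 − 1 = 0.

H_0 ≅ Z,  H_1 ≅ Z.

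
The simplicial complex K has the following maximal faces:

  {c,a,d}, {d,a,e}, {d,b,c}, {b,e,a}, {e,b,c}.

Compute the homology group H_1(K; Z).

We work with the vertex ordering a < b < c < d < e. The simplices of K, each written with vertices in increasing order, are:

  0-simplices (5): a, b, c, d, e
  1-simplices (10): ab, ac, ad, ae, bc, bd, be, cd, ce, de
  2-simplices (5): abe, acd, ade, bcd, bce

so the chain groups are C_0 ≅ Z^5, C_1 ≅ Z^10, C_2 ≅ Z^5.

Boundary ∂_1: C_1 → C_0 maps an edge to its endpoints' difference, ∂[p,q] = q − p. For instance
  ∂be = e − b.
The resulting 5×10 matrix has rank 4, and its Smith normal form has invariant factors (1,1,1,1).

Boundary ∂_2: C_2 → C_1 acts by ∂[p,q,r] = [q,r] − [p,r] + [p,q]. For instance
  ∂bcd = cd − bd + bc,
  ∂acd = cd − ad + ac.
As a 10×5 matrix over Z this has rank 5, with invariant factors (1,1,1,1,1).

Now H_k = ker ∂_k / im ∂_{k+1}, so:

  H_1: rank ker ∂_1 − rank ∂_2 = (10 − 4) − 5 = 1, and the invariant factors of ∂_2 are all 1, so H_1 ≅ Z.

H_1 ≅ Z.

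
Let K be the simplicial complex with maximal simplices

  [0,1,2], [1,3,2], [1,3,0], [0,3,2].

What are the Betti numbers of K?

Order the vertices as 0 < 1 < 2 < 3. Listing each simplex with vertices in this order, K has dimension 2 with simplices:

  0-simplices (4): [0], [1], [2], [3]
  1-simplices (6): [0,1], [0,2], [0,3], [1,2], [1,3], [2,3]
  2-simplices (4): [0,1,2], [0,1,3], [0,2,3], [1,2,3]

so the chain groups are C_0 ≅ Z^4, C_1 ≅ Z^6, C_2 ≅ Z^4.

∂_1: C_1 → C_0 sends each edge [p,q] (with p < q) to q − p.
As a 4×6 matrix over Z this has rank 3, with invariant factors (1,1,1).

The boundary map ∂_2: C_2 → C_1 acts by ∂[p,q,r] = [q,r] − [p,r] + [p,q]. For instance
  ∂[0,1,3] = [1,3] − [0,3] + [0,1],
  ∂[0,2,3] = [2,3] − [0,3] + [0,2].
This gives a 6×4 integer matrix of rank 3; reducing to Smith normal form yields diagonal entries (1,1,1).

Now H_k = ker ∂_k / im ∂_{k+1}, so:

  H_0: rank C_0 − rank ∂_1 = 4 − 3 = 1, and the invariant factors of ∂_1 are all 1, so H_0 ≅ Z.
  H_1: rank ker ∂_1 − rank ∂_2 = (6 − 3) − 3 = 0, and the invariant factors of ∂_2 are all 1, so H_1 ≅ 0.
  H_2: rank ker ∂_2 − rank ∂_3 = (4 − 3) − 0 = 1, and there is no ∂_3, so H_2 ≅ Z.

As a check, the Euler characteristic is 4 − 6 + 4 = 2, which agrees with 1 − 0 + 1 = 2.

Hence the Betti numbers are b_0 = 1, b_1 = 0, b_2 = 1.

b_0 = 1, b_1 = 0, b_2 = 1.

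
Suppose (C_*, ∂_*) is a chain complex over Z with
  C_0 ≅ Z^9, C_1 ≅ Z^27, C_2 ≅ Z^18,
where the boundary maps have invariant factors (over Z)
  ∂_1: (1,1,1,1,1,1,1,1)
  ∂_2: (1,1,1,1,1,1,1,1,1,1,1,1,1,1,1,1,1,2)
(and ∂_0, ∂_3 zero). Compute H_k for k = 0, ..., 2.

H_0: b_0 = 9 − 0 − 8 = 1; torsion from ∂_1 factors > 1: none. So H_0 = Z.
H_1: b_1 = 27 − 8 − 18 = 1; torsion from ∂_2 factors > 1: [2]. So H_1 = Z ⊕ Z/2Z.
H_2: b_2 = 18 − 18 − 0 = 0; torsion from ∂_3 factors > 1: none. So H_2 = 0.

H_0 = Z,  H_1 = Z ⊕ Z/2Z,  H_2 = 0.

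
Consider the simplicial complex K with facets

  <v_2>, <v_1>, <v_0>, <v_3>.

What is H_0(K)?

H_0 = Z^4.

We work with the vertex ordering v_0 < v_1 < v_2 < v_3. The simplices of K, each written with vertices in increasing order, are:

  0-simplices (4): [v_0], [v_1], [v_2], [v_3]

Hence C_0 ≅ Z^4.

Reading off H_k = ker ∂_k / im ∂_{k+1}:

  H_0: rank C_0 − rank ∂_1 = 4 − 0 = 4, and there is no ∂_1, so H_0 = Z^4.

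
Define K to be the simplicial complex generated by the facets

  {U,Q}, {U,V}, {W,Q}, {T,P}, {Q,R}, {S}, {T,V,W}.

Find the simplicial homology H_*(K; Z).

Take the total order P < Q < R < S < T < U < V < W on the vertex set. Then K (dimension 2) consists of the simplices:

  0-simplices (8): P, Q, R, S, T, U, V, W
  1-simplices (8): PT, QR, QU, QW, TV, TW, UV, VW
  2-simplices (1): TVW

giving chain groups C_0 ≅ Z^8, C_1 ≅ Z^8, C_2 ≅ Z^1.

Boundary ∂_1: C_1 → C_0 is given by ∂[p,q] = [q] − [p]. For instance
  ∂TW = W − T.
As a 8×8 matrix over Z this has rank 6, with invariant factors (1,1,1,1,1,1).

∂_2: C_2 → C_1 acts by ∂[p,q,r] = [q,r] − [p,r] + [p,q]. For instance
  ∂TVW = VW − TW + TV.
The resulting 8×1 matrix has rank 1, and its Smith normal form has invariant factors (1).

From H_k ≅ ker(∂_k) / im(∂_{k+1}) we obtain:

  H_0: rank C_0 − rank ∂_1 = 8 − 6 = 2, and the invariant factors of ∂_1 are all 1, so H_0 = Z^2.
  H_1: rank ker ∂_1 − rank ∂_2 = (8 − 6) − 1 = 1, and the invariant factors of ∂_2 are all 1, so H_1 = Z.
  H_2: rank ker ∂_2 − rank ∂_3 = (1 − 1) − 0 = 0, and there is no ∂_3, so H_2 = 0.

As a check, the Euler characteristic is 8 − 8 + 1 = 1, which agrees with 2 − 1 + 0 = 1.

H_0 ≅ Z^2,  H_1 ≅ Z,  H_2 = 0.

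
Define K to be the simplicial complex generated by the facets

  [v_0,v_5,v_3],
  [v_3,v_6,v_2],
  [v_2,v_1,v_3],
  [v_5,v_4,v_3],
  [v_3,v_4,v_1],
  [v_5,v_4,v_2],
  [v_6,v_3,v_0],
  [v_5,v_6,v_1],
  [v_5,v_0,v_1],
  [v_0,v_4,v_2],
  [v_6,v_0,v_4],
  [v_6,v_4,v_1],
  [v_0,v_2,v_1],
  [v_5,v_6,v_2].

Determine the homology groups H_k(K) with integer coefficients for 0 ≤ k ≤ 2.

H_0 ≅ Z,  H_1 ≅ Z^2,  H_2 ≅ Z.

Take the total order v_0 < v_1 < v_2 < v_3 < v_4 < v_5 < v_6 on the vertex set. Then K (dimension 2) consists of the simplices:

  0-simplices (7): [v_0], [v_1], [v_2], [v_3], [v_4], [v_5], [v_6]
  1-simplices (21): (21 of them)
  2-simplices (14): (14 of them)

giving chain groups C_0 ≅ Z^7, C_1 ≅ Z^21, C_2 ≅ Z^14.

The boundary map ∂_1: C_1 → C_0 is given by ∂[p,q] = [q] − [p]. For instance
  ∂[v_3,v_5] = [v_5] − [v_3].
As a 7×21 matrix over Z this has rank 6, with invariant factors (1,1,1,1,1,1).

The boundary map ∂_2: C_2 → C_1 sends each 2-simplex [p,q,r] to [q,r] − [p,r] + [p,q]. For instance
  ∂[v_0,v_3,v_5] = [v_3,v_5] − [v_0,v_5] + [v_0,v_3],
  ∂[v_1,v_5,v_6] = [v_5,v_6] − [v_1,v_6] + [v_1,v_5].
As a 21×14 matrix over Z this has rank 13, with invariant factors (1,1,1,1,1,1,1,1,1,1,1,1,1).

Now H_k = ker ∂_k / im ∂_{k+1}, so:

  H_0: rank C_0 − rank ∂_1 = 7 − 6 = 1, and the invariant factors of ∂_1 are all 1, so H_0 = Z.
  H_1: rank ker ∂_1 − rank ∂_2 = (21 − 6) − 13 = 2, and the invariant factors of ∂_2 are all 1, so H_1 = Z^2.
  H_2: rank ker ∂_2 − rank ∂_3 = (14 − 13) − 0 = 1, and there is no ∂_3, so H_2 = Z.

As a check, the Euler characteristic is 7 − 21 + 14 = 0, which agrees with 1 − 2 + 1 = 0.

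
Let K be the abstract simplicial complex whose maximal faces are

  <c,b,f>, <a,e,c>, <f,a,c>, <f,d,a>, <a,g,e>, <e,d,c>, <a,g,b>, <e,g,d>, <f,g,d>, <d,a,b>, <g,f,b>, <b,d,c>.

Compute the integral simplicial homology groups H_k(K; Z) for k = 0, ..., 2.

Take the total order a < b < c < d < e < f < g on the vertex set. Then K (dimension 2) consists of the simplices:

  0-simplices (7): a, b, c, d, e, f, g
  1-simplices (18): ab, ac, ad, ae, af, ag, bc, bd, bf, bg, cd, ce, cf, de, df, dg, eg, fg
  2-simplices (12): abd, abg, ace, acf, adf, aeg, bcd, bcf, bfg, cde, deg, dfg

Hence C_0 ≅ Z^7, C_1 ≅ Z^18, C_2 ≅ Z^12.

The boundary map ∂_1: C_1 → C_0 maps an edge to its endpoints' difference, ∂[p,q] = q − p. For instance
  ∂ae = e − a.
As a 7×18 matrix over Z this has rank 6, with invariant factors (1,1,1,1,1,1).

The boundary map ∂_2: C_2 → C_1 acts by ∂[p,q,r] = [q,r] − [p,r] + [p,q]. For instance
  ∂dfg = fg − dg + df,
  ∂abg = bg − ag + ab.
The 18×12 boundary matrix has rank 12 and Smith normal form diag(1,1,1,1,1,1,1,1,1,1,1,2).

Now H_k = ker ∂_k / im ∂_{k+1}, so:

  H_0: rank C_0 − rank ∂_1 = 7 − 6 = 1, and the invariant factors of ∂_1 are all 1, so H_0 ≅ Z.
  H_1: rank ker ∂_1 − rank ∂_2 = (18 − 6) − 12 = 0, and ∂_2 has invariant factor 2 > 1, so H_1 ≅ Z/2Z.
  H_2: rank ker ∂_2 − rank ∂_3 = (12 − 12) − 0 = 0, and there is no ∂_3, so H_2 ≅ 0.

H_0 = Z,  H_1 = Z/2Z,  H_2 = 0.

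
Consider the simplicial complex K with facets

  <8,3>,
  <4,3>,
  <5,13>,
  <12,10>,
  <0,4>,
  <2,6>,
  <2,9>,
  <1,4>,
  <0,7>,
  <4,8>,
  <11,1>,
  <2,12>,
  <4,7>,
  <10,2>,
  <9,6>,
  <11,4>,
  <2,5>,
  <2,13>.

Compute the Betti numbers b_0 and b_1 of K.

Fix the vertex order 0 < 1 < 2 < 3 < 4 < 5 < 6 < 7 < 8 < 9 < 10 < 11 < 12 < 13 and write every simplex with vertices in increasing order. Then dim K = 1 and the simplices of K are:

  0-simplices (14): [0], [1], [2], [3], [4], [5], [6], [7], [8], [9], [10], [11], [12], [13]
  1-simplices (18): [0,4], [0,7], [1,4], [1,11], [2,5], [2,6], [2,9], [2,10], [2,12], [2,13], [3,4], [3,8], [4,7], [4,8], [4,11], [5,13], [6,9], [10,12]

giving chain groups C_0 ≅ Z^14, C_1 ≅ Z^18.

∂_1: C_1 → C_0 sends each edge [p,q] (with p < q) to q − p. For instance
  ∂[1,11] = [11] − [1].
As a 14×18 matrix over Z this has rank 12, with invariant factors (1,1,1,1,1,1,1,1,1,1,1,1).

Reading off H_k = ker ∂_k / im ∂_{k+1}:

  H_0: rank C_0 − rank ∂_1 = 14 − 12 = 2, and the invariant factors of ∂_1 are all 1, so H_0 ≅ Z^2.
  H_1: rank ker ∂_1 − rank ∂_2 = (18 − 12) − 0 = 6, and there is no ∂_2, so H_1 ≅ Z^6.

As a check, the Euler characteristic is 14 − 18 = -4, which agrees with 2 − 6 = -4.

Hence the Betti numbers are b_0 = 2, b_1 = 6.

b_0 = 2, b_1 = 6.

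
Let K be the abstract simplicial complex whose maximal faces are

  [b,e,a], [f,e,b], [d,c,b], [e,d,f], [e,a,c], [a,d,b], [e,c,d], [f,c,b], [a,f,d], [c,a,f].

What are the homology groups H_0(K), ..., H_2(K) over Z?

H_0 = Z,  H_1 = Z/2,  H_2 = 0.

Fix the vertex order a < b < c < d < e < f and write every simplex with vertices in increasing order. Then dim K = 2 and the simplices of K are:

  0-simplices (6): a, b, c, d, e, f
  1-simplices (15): ab, ac, ad, ae, af, bc, bd, be, bf, cd, ce, cf, de, df, ef
  2-simplices (10): abd, abe, ace, acf, adf, bcd, bcf, bef, cde, def

Hence C_0 ≅ Z^6, C_1 ≅ Z^15, C_2 ≅ Z^10.

Boundary ∂_1: C_1 → C_0 maps an edge to its endpoints' difference, ∂[p,q] = q − p.
The resulting 6×15 matrix has rank 5, and its Smith normal form has invariant factors (1,1,1,1,1).

Boundary ∂_2: C_2 → C_1 maps a triangle to the signed sum of its edges. For instance
  ∂def = ef − df + de,
  ∂abe = be − ae + ab.
The resulting 15×10 matrix has rank 10, and its Smith normal form has invariant factors (1,1,1,1,1,1,1,1,1,2).

Reading off H_k = ker ∂_k / im ∂_{k+1}:

  H_0: rank C_0 − rank ∂_1 = 6 − 5 = 1, and the invariant factors of ∂_1 are all 1, so H_0 = Z.
  H_1: rank ker ∂_1 − rank ∂_2 = (15 − 5) − 10 = 0, and ∂_2 has invariant factor 2 > 1, so H_1 = Z/2.
  H_2: rank ker ∂_2 − rank ∂_3 = (10 − 10) − 0 = 0, and there is no ∂_3, so H_2 = 0.

As a check, the Euler characteristic is 6 − 15 + 10 = 1, which agrees with 1 − 0 + 0 = 1.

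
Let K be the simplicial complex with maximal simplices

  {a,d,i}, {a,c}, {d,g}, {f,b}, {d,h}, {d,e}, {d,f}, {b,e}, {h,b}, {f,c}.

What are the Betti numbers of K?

b_0 = 1, b_1 = 3, b_2 = 0.

Order the vertices as a < b < c < d < e < f < g < h < i. Listing each simplex with vertices in this order, K has dimension 2 with simplices:

  0-simplices (9): a, b, c, d, e, f, g, h, i
  1-simplices (12): ac, ad, ai, be, bf, bh, cf, de, df, dg, dh, di
  2-simplices (1): adi

Hence C_0 ≅ Z^9, C_1 ≅ Z^12, C_2 ≅ Z^1.

Boundary ∂_1: C_1 → C_0 maps an edge to its endpoints' difference, ∂[p,q] = q − p. For instance
  ∂dh = h − d.
As a 9×12 matrix over Z this has rank 8, with invariant factors (1,1,1,1,1,1,1,1).

The boundary map ∂_2: C_2 → C_1 maps a triangle to the signed sum of its edges. For instance
  ∂adi = di − ai + ad.
The resulting 12×1 matrix has rank 1, and its Smith normal form has invariant factors (1).

Computing H_k = (kernel of ∂_k) / (image of ∂_{k+1}):

  H_0: rank C_0 − rank ∂_1 = 9 − 8 = 1, and the invariant factors of ∂_1 are all 1, so H_0 ≅ Z.
  H_1: rank ker ∂_1 − rank ∂_2 = (12 − 8) − 1 = 3, and the invariant factors of ∂_2 are all 1, so H_1 ≅ Z^3.
  H_2: rank ker ∂_2 − rank ∂_3 = (1 − 1) − 0 = 0, and there is no ∂_3, so H_2 ≅ 0.

Hence the Betti numbers are b_0 = 1, b_1 = 3, b_2 = 0.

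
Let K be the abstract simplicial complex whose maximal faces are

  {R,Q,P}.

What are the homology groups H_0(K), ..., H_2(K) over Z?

H_0 = Z,  H_1 = 0,  H_2 = 0.

Fix the vertex order P < Q < R and write every simplex with vertices in increasing order. Then dim K = 2 and the simplices of K are:

  0-simplices (3): P, Q, R
  1-simplices (3): PQ, PR, QR
  2-simplices (1): PQR

so the chain groups are C_0 ≅ Z^3, C_1 ≅ Z^3, C_2 ≅ Z^1.

Boundary ∂_1: C_1 → C_0 sends each edge [p,q] (with p < q) to q − p.
This gives a 3×3 integer matrix of rank 2; reducing to Smith normal form yields diagonal entries (1,1).

Boundary ∂_2: C_2 → C_1 acts by ∂[p,q,r] = [q,r] − [p,r] + [p,q]. For instance
  ∂PQR = QR − PR + PQ.
This gives a 3×1 integer matrix of rank 1; reducing to Smith normal form yields diagonal entries (1).

Computing H_k = (kernel of ∂_k) / (image of ∂_{k+1}):

  H_0: rank C_0 − rank ∂_1 = 3 − 2 = 1, and the invariant factors of ∂_1 are all 1, so H_0 ≅ Z.
  H_1: rank ker ∂_1 − rank ∂_2 = (3 − 2) − 1 = 0, and the invariant factors of ∂_2 are all 1, so H_1 ≅ 0.
  H_2: rank ker ∂_2 − rank ∂_3 = (1 − 1) − 0 = 0, and there is no ∂_3, so H_2 ≅ 0.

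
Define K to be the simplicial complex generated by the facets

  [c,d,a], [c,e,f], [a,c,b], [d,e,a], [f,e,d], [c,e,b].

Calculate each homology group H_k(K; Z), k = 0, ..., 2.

K has 6 vertices, 12 edges, 6 triangles.
rank ∂_0 = 0, rank ∂_1 = 5 ⇒ b_0 = 6 − 0 − 5 = 1; all invariant factors of ∂_1 are 1 so no torsion. So H_0 ≅ Z.
rank ∂_1 = 5, rank ∂_2 = 6 ⇒ b_1 = 12 − 5 − 6 = 1; all invariant factors of ∂_2 are 1 so no torsion. So H_1 ≅ Z.
rank ∂_2 = 6, rank ∂_3 = 0 ⇒ b_2 = 6 − 6 − 0 = 0. So H_2 ≅ 0.

H_0 ≅ Z,  H_1 ≅ Z,  H_2 = 0.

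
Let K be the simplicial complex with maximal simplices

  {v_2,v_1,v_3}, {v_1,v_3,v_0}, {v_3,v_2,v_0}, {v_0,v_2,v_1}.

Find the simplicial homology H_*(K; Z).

Take the total order v_0 < v_1 < v_2 < v_3 on the vertex set. Then K (dimension 2) consists of the simplices:

  0-simplices (4): [v_0], [v_1], [v_2], [v_3]
  1-simplices (6): [v_0,v_1], [v_0,v_2], [v_0,v_3], [v_1,v_2], [v_1,v_3], [v_2,v_3]
  2-simplices (4): [v_0,v_1,v_2], [v_0,v_1,v_3], [v_0,v_2,v_3], [v_1,v_2,v_3]

Hence C_0 ≅ Z^4, C_1 ≅ Z^6, C_2 ≅ Z^4.

∂_1: C_1 → C_0 sends each edge [p,q] (with p < q) to q − p.
The 4×6 boundary matrix has rank 3 and Smith normal form diag(1,1,1).

The boundary map ∂_2: C_2 → C_1 maps a triangle to the signed sum of its edges. For instance
  ∂[v_0,v_2,v_3] = [v_2,v_3] − [v_0,v_3] + [v_0,v_2],
  ∂[v_0,v_1,v_2] = [v_1,v_2] − [v_0,v_2] + [v_0,v_1].
The resulting 6×4 matrix has rank 3, and its Smith normal form has invariant factors (1,1,1).

Computing H_k = (kernel of ∂_k) / (image of ∂_{k+1}):

  H_0: rank C_0 − rank ∂_1 = 4 − 3 = 1, and the invariant factors of ∂_1 are all 1, so H_0 ≅ Z.
  H_1: rank ker ∂_1 − rank ∂_2 = (6 − 3) − 3 = 0, and the invariant factors of ∂_2 are all 1, so H_1 ≅ 0.
  H_2: rank ker ∂_2 − rank ∂_3 = (4 − 3) − 0 = 1, and there is no ∂_3, so H_2 ≅ Z.

As a check, the Euler characteristic is 4 − 6 + 4 = 2, which agrees with 1 − 0 + 1 = 2.

H_0 ≅ Z,  H_1 = 0,  H_2 ≅ Z.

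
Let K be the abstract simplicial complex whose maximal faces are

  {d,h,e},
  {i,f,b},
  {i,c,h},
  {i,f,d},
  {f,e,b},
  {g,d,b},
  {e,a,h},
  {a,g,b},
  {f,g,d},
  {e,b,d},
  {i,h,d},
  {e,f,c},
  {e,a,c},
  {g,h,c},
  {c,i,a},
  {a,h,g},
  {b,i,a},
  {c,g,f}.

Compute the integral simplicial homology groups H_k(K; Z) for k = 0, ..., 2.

H_0 ≅ Z,  H_1 ≅ Z ⊕ Z/2,  H_2 = 0.

Order the vertices as a < b < c < d < e < f < g < h < i. Listing each simplex with vertices in this order, K has dimension 2 with simplices:

  0-simplices (9): a, b, c, d, e, f, g, h, i
  1-simplices (27): ab, ac, ae, ag, ah, ai, bd, be, bf, bg, bi, ce, cf, cg, ch, ci, de, df, dg, dh, di, ef, eh, fg, fi, gh, hi
  2-simplices (18): abg, abi, ace, aci, aeh, agh, bde, bdg, bef, bfi, cef, cfg, cgh, chi, deh, dfg, dfi, dhi

giving chain groups C_0 ≅ Z^9, C_1 ≅ Z^27, C_2 ≅ Z^18.

∂_1: C_1 → C_0 maps an edge to its endpoints' difference, ∂[p,q] = q − p. For instance
  ∂bi = i − b.
The resulting 9×27 matrix has rank 8, and its Smith normal form has invariant factors (1,1,1,1,1,1,1,1).

Boundary ∂_2: C_2 → C_1 sends each 2-simplex [p,q,r] to [q,r] − [p,r] + [p,q]. For instance
  ∂chi = hi − ci + ch,
  ∂cfg = fg − cg + cf.
As a 27×18 matrix over Z this has rank 18, with invariant factors (1,1,1,1,1,1,1,1,1,1,1,1,1,1,1,1,1,2).

Reading off H_k = ker ∂_k / im ∂_{k+1}:

  H_0: rank C_0 − rank ∂_1 = 9 − 8 = 1, and the invariant factors of ∂_1 are all 1, so H_0 ≅ Z.
  H_1: rank ker ∂_1 − rank ∂_2 = (27 − 8) − 18 = 1, and ∂_2 has invariant factor 2 > 1, so H_1 ≅ Z ⊕ Z/2.
  H_2: rank ker ∂_2 − rank ∂_3 = (18 − 18) − 0 = 0, and there is no ∂_3, so H_2 ≅ 0.

As a check, the Euler characteristic is 9 − 27 + 18 = 0, which agrees with 1 − 1 + 0 = 0.
(K is a triangulation of the Klein bottle.)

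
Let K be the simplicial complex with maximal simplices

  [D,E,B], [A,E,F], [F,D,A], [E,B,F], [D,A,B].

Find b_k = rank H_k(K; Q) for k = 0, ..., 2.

We work with the vertex ordering A < B < D < E < F. The simplices of K, each written with vertices in increasing order, are:

  0-simplices (5): A, B, D, E, F
  1-simplices (10): AB, AD, AE, AF, BD, BE, BF, DE, DF, EF
  2-simplices (5): ABD, ADF, AEF, BDE, BEF

giving chain groups C_0 ≅ Z^5, C_1 ≅ Z^10, C_2 ≅ Z^5.

Boundary ∂_1: C_1 → C_0 is given by ∂[p,q] = [q] − [p]. For instance
  ∂AB = B − A.
As a 5×10 matrix over Z this has rank 4, with invariant factors (1,1,1,1).

The boundary map ∂_2: C_2 → C_1 sends each 2-simplex [p,q,r] to [q,r] − [p,r] + [p,q]. For instance
  ∂ADF = DF − AF + AD,
  ∂AEF = EF − AF + AE.
The 10×5 boundary matrix has rank 5 and Smith normal form diag(1,1,1,1,1).

Reading off H_k = ker ∂_k / im ∂_{k+1}:

  H_0: rank C_0 − rank ∂_1 = 5 − 4 = 1, and the invariant factors of ∂_1 are all 1, so H_0 = Z.
  H_1: rank ker ∂_1 − rank ∂_2 = (10 − 4) − 5 = 1, and the invariant factors of ∂_2 are all 1, so H_1 = Z.
  H_2: rank ker ∂_2 − rank ∂_3 = (5 − 5) − 0 = 0, and there is no ∂_3, so H_2 = 0.

Hence the Betti numbers are b_0 = 1, b_1 = 1, b_2 = 0.

b_0 = 1, b_1 = 1, b_2 = 0.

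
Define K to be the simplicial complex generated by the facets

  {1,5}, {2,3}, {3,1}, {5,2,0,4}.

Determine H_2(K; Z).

K has 6 vertices, 9 edges, 4 triangles, 1 3-simplex.
rank ∂_2 = 3, rank ∂_3 = 1 ⇒ b_2 = 4 − 3 − 1 = 0; all invariant factors of ∂_3 are 1 so no torsion. So H_2 ≅ 0.

H_2 ≅ 0.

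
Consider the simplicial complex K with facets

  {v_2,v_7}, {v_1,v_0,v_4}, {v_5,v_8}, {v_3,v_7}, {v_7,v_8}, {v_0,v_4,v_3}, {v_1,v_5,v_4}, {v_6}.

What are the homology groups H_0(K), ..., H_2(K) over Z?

H_0 = Z^2,  H_1 = Z,  H_2 = 0.

K has 9 vertices, 11 edges, 3 triangles.
rank ∂_0 = 0, rank ∂_1 = 7 ⇒ b_0 = 9 − 0 − 7 = 2; all invariant factors of ∂_1 are 1 so no torsion. So H_0 = Z^2.
rank ∂_1 = 7, rank ∂_2 = 3 ⇒ b_1 = 11 − 7 − 3 = 1; all invariant factors of ∂_2 are 1 so no torsion. So H_1 = Z.
rank ∂_2 = 3, rank ∂_3 = 0 ⇒ b_2 = 3 − 3 − 0 = 0. So H_2 = 0.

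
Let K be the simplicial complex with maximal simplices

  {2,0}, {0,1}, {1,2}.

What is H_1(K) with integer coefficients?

H_1 ≅ Z.

K has 3 vertices, 3 edges.
rank ∂_1 = 2, rank ∂_2 = 0 ⇒ b_1 = 3 − 2 − 0 = 1. So H_1 ≅ Z.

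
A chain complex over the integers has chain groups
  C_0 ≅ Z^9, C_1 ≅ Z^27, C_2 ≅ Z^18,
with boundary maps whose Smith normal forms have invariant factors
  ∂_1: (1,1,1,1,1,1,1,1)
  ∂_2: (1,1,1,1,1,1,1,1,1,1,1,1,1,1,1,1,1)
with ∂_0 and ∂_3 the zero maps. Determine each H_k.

H_0 = Z,  H_1 = Z^2,  H_2 = Z.

H_0: b_0 = 9 − 0 − 8 = 1; torsion from ∂_1 factors > 1: none. So H_0 = Z.
H_1: b_1 = 27 − 8 − 17 = 2; torsion from ∂_2 factors > 1: none. So H_1 = Z^2.
H_2: b_2 = 18 − 17 − 0 = 1; torsion from ∂_3 factors > 1: none. So H_2 = Z.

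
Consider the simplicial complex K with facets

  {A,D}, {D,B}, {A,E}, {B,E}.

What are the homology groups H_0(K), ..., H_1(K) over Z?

Order the vertices as A < B < D < E. Listing each simplex with vertices in this order, K has dimension 1 with simplices:

  0-simplices (4): A, B, D, E
  1-simplices (4): AD, AE, BD, BE

so the chain groups are C_0 ≅ Z^4, C_1 ≅ Z^4.

∂_1: C_1 → C_0 maps an edge to its endpoints' difference, ∂[p,q] = q − p.
As a 4×4 matrix over Z this has rank 3, with invariant factors (1,1,1).

From H_k ≅ ker(∂_k) / im(∂_{k+1}) we obtain:

  H_0: rank C_0 − rank ∂_1 = 4 − 3 = 1, and the invariant factors of ∂_1 are all 1, so H_0 ≅ Z.
  H_1: rank ker ∂_1 − rank ∂_2 = (4 − 3) − 0 = 1, and there is no ∂_2, so H_1 ≅ Z.

H_0 ≅ Z,  H_1 ≅ Z.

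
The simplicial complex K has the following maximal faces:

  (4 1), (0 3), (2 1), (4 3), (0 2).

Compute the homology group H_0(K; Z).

K has 5 vertices, 5 edges.
rank ∂_0 = 0, rank ∂_1 = 4 ⇒ b_0 = 5 − 0 − 4 = 1; all invariant factors of ∂_1 are 1 so no torsion. So H_0 = Z.

H_0 ≅ Z.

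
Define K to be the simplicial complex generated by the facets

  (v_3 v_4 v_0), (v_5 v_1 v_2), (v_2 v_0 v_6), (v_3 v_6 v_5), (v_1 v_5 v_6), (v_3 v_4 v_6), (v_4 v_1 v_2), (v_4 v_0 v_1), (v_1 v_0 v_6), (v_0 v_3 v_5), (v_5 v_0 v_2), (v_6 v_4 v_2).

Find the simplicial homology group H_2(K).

Take the total order v_0 < v_1 < v_2 < v_3 < v_4 < v_5 < v_6 on the vertex set. Then K (dimension 2) consists of the simplices:

  0-simplices (7): [v_0], [v_1], [v_2], [v_3], [v_4], [v_5], [v_6]
  1-simplices (18): (18 of them)
  2-simplices (12): (12 of them)

giving chain groups C_0 ≅ Z^7, C_1 ≅ Z^18, C_2 ≅ Z^12.

Boundary ∂_1: C_1 → C_0 is given by ∂[p,q] = [q] − [p]. For instance
  ∂[v_1,v_4] = [v_4] − [v_1].
The resulting 7×18 matrix has rank 6, and its Smith normal form has invariant factors (1,1,1,1,1,1).

Boundary ∂_2: C_2 → C_1 acts by ∂[p,q,r] = [q,r] − [p,r] + [p,q]. For instance
  ∂[v_1,v_5,v_6] = [v_5,v_6] − [v_1,v_6] + [v_1,v_5],
  ∂[v_2,v_4,v_6] = [v_4,v_6] − [v_2,v_6] + [v_2,v_4].
This gives a 18×12 integer matrix of rank 12; reducing to Smith normal form yields diagonal entries (1,1,1,1,1,1,1,1,1,1,1,2).

Computing H_k = (kernel of ∂_k) / (image of ∂_{k+1}):

  H_2: rank ker ∂_2 − rank ∂_3 = (12 − 12) − 0 = 0, and there is no ∂_3, so H_2 = 0.

H_2 ≅ 0.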